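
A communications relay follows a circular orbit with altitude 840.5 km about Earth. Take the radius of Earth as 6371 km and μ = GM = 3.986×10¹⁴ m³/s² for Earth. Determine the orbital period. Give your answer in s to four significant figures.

T ≈ 6095 s

r = 6371 + 840.5 = 7211.5 km = 7.2115×10⁶ m.
Kepler's third law: T = 2π√(r³/μ) = 2π√((7.212×10⁶)³ / 3.986×10¹⁴).
r³/μ = 9.409×10⁵ s², so T = 2π × 9.700×10² = 6.095×10³ s.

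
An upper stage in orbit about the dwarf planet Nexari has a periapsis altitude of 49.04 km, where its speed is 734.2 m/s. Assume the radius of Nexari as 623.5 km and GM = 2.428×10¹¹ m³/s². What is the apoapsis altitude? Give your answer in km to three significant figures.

apoapsis altitude ≈ 1360 km

r_p = 623.5 + 49.04 = 672.54 km = 6.725×10⁵ m.
Specific energy ε = v²/2 − μ/r = -9.149×10⁴ J/kg, so a = −μ/(2ε) = 1.327×10⁶ m.
The apsides satisfy r_p + r_a = 2a, so the apoapsis radius is 2a − r_p = 1.981×10⁶ m = 1981.2 km.
Apoapsis altitude = 1981.2 − 623.5 = 1357.7 km.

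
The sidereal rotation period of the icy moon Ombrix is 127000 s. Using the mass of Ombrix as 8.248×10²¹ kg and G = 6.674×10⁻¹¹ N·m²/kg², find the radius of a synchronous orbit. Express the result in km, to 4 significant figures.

r_sync ≈ 6081 km

μ = GM = 6.674×10⁻¹¹ × 8.248×10²¹ = 5.505×10¹¹ m³/s².
A synchronous orbit has period T, so by Kepler's third law a = (μT²/4π²)^(1/3).
μT²/4π² = 5.505×10¹¹ × (1.270×10⁵)² / 39.48 = 2.249×10²⁰ m³.
a = 6.081×10⁶ m = 6081.3 km.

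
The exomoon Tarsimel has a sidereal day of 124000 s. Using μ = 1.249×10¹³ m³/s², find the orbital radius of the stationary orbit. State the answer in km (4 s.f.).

r_sync ≈ 16940 km

A synchronous orbit has period T, so by Kepler's third law a = (μT²/4π²)^(1/3).
μT²/4π² = 1.249×10¹³ × (1.240×10⁵)² / 39.48 = 4.865×10²¹ m³.
a = 1.694×10⁷ m = 16944 km.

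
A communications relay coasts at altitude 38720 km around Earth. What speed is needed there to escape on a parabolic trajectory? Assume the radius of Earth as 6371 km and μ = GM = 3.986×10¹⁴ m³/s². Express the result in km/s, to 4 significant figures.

r = 6371 + 38720 = 45091 km = 4.5091×10⁷ m.
Escape speed v_esc = √(2μ/r) = √(2 × 3.986×10¹⁴ / 4.509×10⁷) = √(1.768×10⁷) = 4205 m/s.
= 4.205 km/s.

v_esc ≈ 4.205 km/s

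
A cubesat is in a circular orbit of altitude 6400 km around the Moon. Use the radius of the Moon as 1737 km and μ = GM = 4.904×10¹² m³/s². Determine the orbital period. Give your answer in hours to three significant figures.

T ≈ 18.3 hours

r = 1737 + 6400 = 8137.0 km = 8.1370×10⁶ m.
Kepler's third law: T = 2π√(r³/μ) = 2π√((8.137×10⁶)³ / 4.904×10¹²).
r³/μ = 1.099×10⁸ s², so T = 2π × 1.048×10⁴ = 6.586×10⁴ s.
Converting: 6.586×10⁴ s ÷ 3600 = 18.29 hours.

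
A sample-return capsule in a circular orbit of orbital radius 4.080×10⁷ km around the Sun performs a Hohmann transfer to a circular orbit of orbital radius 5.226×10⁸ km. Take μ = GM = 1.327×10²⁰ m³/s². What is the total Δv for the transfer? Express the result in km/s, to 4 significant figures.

Δv_total ≈ 30.52 km/s

r₁ = 4.080×10⁷ km = 4.080×10¹⁰ m.
r₂ = 5.226×10⁸ km = 5.226×10¹¹ m.
Transfer ellipse a_t = (r₁ + r₂)/2 = 2.817×10¹¹ m.
At r₁: circular v_c1 = √(μ/r₁) = 57030 m/s; transfer-perihelion v_p = √[μ(2/r₁ − 1/a_t)] = 77680 m/s.
Δv₁ = v_p − v_c1 = 20650 m/s.
At r₂: circular v_c2 = √(μ/r₂) = 15930 m/s; transfer-aphelion v_a = √[μ(2/r₂ − 1/a_t)] = 6064 m/s.
Δv₂ = v_c2 − v_a = 9871 m/s.
Total Δv = Δv₁ + Δv₂ = 30520 m/s = 30.52 km/s.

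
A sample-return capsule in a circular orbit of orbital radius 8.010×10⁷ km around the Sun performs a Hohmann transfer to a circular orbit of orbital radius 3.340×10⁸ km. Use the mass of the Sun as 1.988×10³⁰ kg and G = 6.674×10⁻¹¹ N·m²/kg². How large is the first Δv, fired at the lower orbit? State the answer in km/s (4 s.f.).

μ = GM = 6.674×10⁻¹¹ × 1.988×10³⁰ = 1.327×10²⁰ m³/s².
r₁ = 8.010×10⁷ km = 8.010×10¹⁰ m.
r₂ = 3.340×10⁸ km = 3.340×10¹¹ m.
Transfer ellipse a_t = (r₁ + r₂)/2 = 2.070×10¹¹ m.
At r₁: circular v_c1 = √(μ/r₁) = 40700 m/s; transfer-perihelion v_p = √[μ(2/r₁ − 1/a_t)] = 51690 m/s.
Δv₁ = v_p − v_c1 = 10990 m/s.
= 10.99 km/s.

Δv ≈ 10.99 km/s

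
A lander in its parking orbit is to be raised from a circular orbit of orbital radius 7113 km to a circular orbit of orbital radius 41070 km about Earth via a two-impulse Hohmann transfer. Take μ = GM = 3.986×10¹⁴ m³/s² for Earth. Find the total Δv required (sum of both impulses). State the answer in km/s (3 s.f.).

Δv_total ≈ 3.71 km/s

r₁ = 7113 km = 7.113×10⁶ m.
r₂ = 41070 km = 4.107×10⁷ m.
Transfer ellipse a_t = (r₁ + r₂)/2 = 2.409×10⁷ m.
At r₁: circular v_c1 = √(μ/r₁) = 7486 m/s; transfer-perigee v_p = √[μ(2/r₁ − 1/a_t)] = 9774 m/s.
Δv₁ = v_p − v_c1 = 2288 m/s.
At r₂: circular v_c2 = √(μ/r₂) = 3115 m/s; transfer-apogee v_a = √[μ(2/r₂ − 1/a_t)] = 1693 m/s.
Δv₂ = v_c2 − v_a = 1423 m/s.
Total Δv = Δv₁ + Δv₂ = 3711 m/s = 3.711 km/s.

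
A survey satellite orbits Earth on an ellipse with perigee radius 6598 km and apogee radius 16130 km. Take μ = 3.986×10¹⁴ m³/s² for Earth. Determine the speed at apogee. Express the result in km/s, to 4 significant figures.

Semi-major axis a = (r_p + r_a)/2 = 11364 km = 1.136×10⁷ m.
Vis-viva: v² = μ(2/r − 1/a) = 3.986×10¹⁴ × (1.240×10⁻⁷ − 8.800×10⁻⁸) = 1.435×10⁷ m²/s².
v = 3788 m/s = 3.788 km/s.

v ≈ 3.788 km/s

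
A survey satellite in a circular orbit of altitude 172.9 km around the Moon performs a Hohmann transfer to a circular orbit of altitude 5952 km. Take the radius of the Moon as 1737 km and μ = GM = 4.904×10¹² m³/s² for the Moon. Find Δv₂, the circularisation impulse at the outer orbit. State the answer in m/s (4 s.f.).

Δv ≈ 294.8 m/s

r₁ = 1737 + 172.9 = 1909.9 km = 1.9099×10⁶ m.
r₂ = 1737 + 5952 = 7689.0 km = 7.6890×10⁶ m.
Transfer ellipse a_t = (r₁ + r₂)/2 = 4.799×10⁶ m.
At r₁: circular v_c1 = √(μ/r₁) = 1602 m/s; transfer-perilune v_p = √[μ(2/r₁ − 1/a_t)] = 2028 m/s.
At r₂: circular v_c2 = √(μ/r₂) = 798.6 m/s; transfer-apolune v_a = √[μ(2/r₂ − 1/a_t)] = 503.8 m/s.
Δv₂ = v_c2 − v_a = 294.8 m/s.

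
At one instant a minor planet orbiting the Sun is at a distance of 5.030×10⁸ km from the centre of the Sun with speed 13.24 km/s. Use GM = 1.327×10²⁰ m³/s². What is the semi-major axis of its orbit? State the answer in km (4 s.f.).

r = 5.030×10¹¹ m.
Vis-viva rearranged: 1/a = 2/r − v²/μ = 3.976×10⁻¹² − 1.321×10⁻¹² = 2.655×10⁻¹² m⁻¹.
a = 3.766×10¹¹ m = 3.7663×10⁸ km.

a ≈ 3.766×10⁸ km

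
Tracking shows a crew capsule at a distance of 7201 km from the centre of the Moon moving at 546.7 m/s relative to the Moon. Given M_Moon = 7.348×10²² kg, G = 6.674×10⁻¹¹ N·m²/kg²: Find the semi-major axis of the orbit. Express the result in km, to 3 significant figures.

a ≈ 4610 km

μ = GM = 6.674×10⁻¹¹ × 7.348×10²² = 4.904×10¹² m³/s².
r = 7.201×10⁶ m.
Vis-viva rearranged: 1/a = 2/r − v²/μ = 2.777×10⁻⁷ − 6.095×10⁻⁸ = 2.168×10⁻⁷ m⁻¹.
a = 4.613×10⁶ m = 4612.7 km.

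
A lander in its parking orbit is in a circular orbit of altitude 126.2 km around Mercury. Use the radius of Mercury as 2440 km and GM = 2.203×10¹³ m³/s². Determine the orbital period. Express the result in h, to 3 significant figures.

r = 2440 + 126.2 = 2566.2 km = 2.5662×10⁶ m.
Kepler's third law: T = 2π√(r³/μ) = 2π√((2.566×10⁶)³ / 2.203×10¹³).
r³/μ = 7.671×10⁵ s², so T = 2π × 8.758×10² = 5.503×10³ s.
Converting: 5.503×10³ s ÷ 3600 = 1.529 h.

T ≈ 1.53 h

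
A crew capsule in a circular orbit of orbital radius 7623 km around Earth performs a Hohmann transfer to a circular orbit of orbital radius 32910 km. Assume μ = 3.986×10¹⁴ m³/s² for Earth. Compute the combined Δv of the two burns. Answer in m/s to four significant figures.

Δv_total ≈ 3329 m/s

r₁ = 7623 km = 7.623×10⁶ m.
r₂ = 32910 km = 3.291×10⁷ m.
Transfer ellipse a_t = (r₁ + r₂)/2 = 2.027×10⁷ m.
At r₁: circular v_c1 = √(μ/r₁) = 7231 m/s; transfer-perigee v_p = √[μ(2/r₁ − 1/a_t)] = 9215 m/s.
Δv₁ = v_p − v_c1 = 1984 m/s.
At r₂: circular v_c2 = √(μ/r₂) = 3480 m/s; transfer-apogee v_a = √[μ(2/r₂ − 1/a_t)] = 2134 m/s.
Δv₂ = v_c2 − v_a = 1346 m/s.
Total Δv = Δv₁ + Δv₂ = 3329 m/s.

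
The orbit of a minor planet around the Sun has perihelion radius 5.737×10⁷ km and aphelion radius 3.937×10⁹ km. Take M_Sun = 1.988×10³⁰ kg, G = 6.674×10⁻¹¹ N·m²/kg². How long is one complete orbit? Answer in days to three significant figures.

T ≈ 17800 days

μ = GM = 6.674×10⁻¹¹ × 1.988×10³⁰ = 1.327×10²⁰ m³/s².
Semi-major axis a = (r_p + r_a)/2 = (5.7370×10⁷ + 3.9370×10⁹)/2 = 1.9972×10⁹ km = 1.997×10¹² m.
By Kepler's third law T = 2π√(a³/μ) = 2π × 2.450×10⁸ = 1.540×10⁹ s.
= 17820 days.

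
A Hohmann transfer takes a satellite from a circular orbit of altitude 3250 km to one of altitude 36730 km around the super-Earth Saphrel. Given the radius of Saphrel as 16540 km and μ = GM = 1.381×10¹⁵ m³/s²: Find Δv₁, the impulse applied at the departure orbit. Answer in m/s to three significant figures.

Δv ≈ 1730 m/s

r₁ = 16540 + 3250 = 19790 km = 1.9790×10⁷ m.
r₂ = 16540 + 36730 = 53270 km = 5.3270×10⁷ m.
Transfer ellipse a_t = (r₁ + r₂)/2 = 3.653×10⁷ m.
At r₁: circular v_c1 = √(μ/r₁) = 8354 m/s; transfer-periapsis v_p = √[μ(2/r₁ − 1/a_t)] = 10090 m/s.
Δv₁ = v_p − v_c1 = 1734 m/s.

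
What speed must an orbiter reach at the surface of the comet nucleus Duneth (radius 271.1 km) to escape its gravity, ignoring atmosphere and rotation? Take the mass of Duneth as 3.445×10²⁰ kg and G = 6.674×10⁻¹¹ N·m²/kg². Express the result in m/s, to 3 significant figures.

μ = GM = 6.674×10⁻¹¹ × 3.445×10²⁰ = 2.299×10¹⁰ m³/s².
r = R = 2.711×10⁵ m.
Escape speed v_esc = √(2μ/r) = √(2 × 2.299×10¹⁰ / 2.711×10⁵) = √(1.696×10⁵) = 411.8 m/s.

v_esc ≈ 412 m/s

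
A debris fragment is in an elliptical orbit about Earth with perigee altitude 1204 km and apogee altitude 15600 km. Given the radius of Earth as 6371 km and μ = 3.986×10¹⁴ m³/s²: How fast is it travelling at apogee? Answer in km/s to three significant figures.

r_p = 6371 + 1204 = 7575.0 km = 7.5750×10⁶ m.
r_a = 6371 + 15600 = 21971 km = 2.1971×10⁷ m.
Semi-major axis a = (r_p + r_a)/2 = 14773 km = 1.477×10⁷ m.
Vis-viva: v² = μ(2/r − 1/a) = 3.986×10¹⁴ × (9.103×10⁻⁸ − 6.769×10⁻⁸) = 9.303×10⁶ m²/s².
v = 3050 m/s = 3.050 km/s.

v ≈ 3.05 km/s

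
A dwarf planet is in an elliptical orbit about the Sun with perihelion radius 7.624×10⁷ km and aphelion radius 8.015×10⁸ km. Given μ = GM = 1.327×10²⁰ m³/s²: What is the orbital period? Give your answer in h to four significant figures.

Semi-major axis a = (r_p + r_a)/2 = (7.6240×10⁷ + 8.0150×10⁸)/2 = 4.3887×10⁸ km = 4.389×10¹¹ m.
By Kepler's third law T = 2π√(a³/μ) = 2π × 2.524×10⁷ = 1.586×10⁸ s.
= 44050 h.

T ≈ 44050 h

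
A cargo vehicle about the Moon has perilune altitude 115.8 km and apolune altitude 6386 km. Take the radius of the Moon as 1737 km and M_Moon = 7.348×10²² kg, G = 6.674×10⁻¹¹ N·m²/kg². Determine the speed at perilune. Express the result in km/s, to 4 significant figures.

μ = GM = 6.674×10⁻¹¹ × 7.348×10²² = 4.904×10¹² m³/s².
r_p = 1737 + 115.8 = 1852.8 km = 1.8528×10⁶ m.
r_a = 1737 + 6386 = 8123.0 km = 8.1230×10⁶ m.
Semi-major axis a = (r_p + r_a)/2 = 4987.9 km = 4.988×10⁶ m.
Vis-viva: v² = μ(2/r − 1/a) = 4.904×10¹² × (1.079×10⁻⁶ − 2.005×10⁻⁷) = 4.310×10⁶ m²/s².
v = 2076 m/s = 2.076 km/s.

v ≈ 2.076 km/s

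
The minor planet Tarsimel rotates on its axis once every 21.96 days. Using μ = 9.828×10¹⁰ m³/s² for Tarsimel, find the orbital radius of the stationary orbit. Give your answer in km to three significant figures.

T = 21.96 days = 1.897×10⁶ s.
A synchronous orbit has period T, so by Kepler's third law a = (μT²/4π²)^(1/3).
μT²/4π² = 9.828×10¹⁰ × (1.897×10⁶)² / 39.48 = 8.962×10²¹ m³.
a = 2.077×10⁷ m = 20771 km.

r_sync ≈ 20800 km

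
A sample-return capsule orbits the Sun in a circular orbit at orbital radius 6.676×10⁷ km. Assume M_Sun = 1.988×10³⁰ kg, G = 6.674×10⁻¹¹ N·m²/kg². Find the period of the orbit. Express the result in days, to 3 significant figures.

T ≈ 109 days

μ = GM = 6.674×10⁻¹¹ × 1.988×10³⁰ = 1.327×10²⁰ m³/s².
r = 6.676×10⁷ km = 6.676×10¹⁰ m.
Kepler's third law: T = 2π√(r³/μ) = 2π√((6.676×10¹⁰)³ / 1.327×10²⁰).
r³/μ = 2.243×10¹² s², so T = 2π × 1.498×10⁶ = 9.409×10⁶ s.
Converting: 9.409×10⁶ s ÷ 86400 = 108.9 days.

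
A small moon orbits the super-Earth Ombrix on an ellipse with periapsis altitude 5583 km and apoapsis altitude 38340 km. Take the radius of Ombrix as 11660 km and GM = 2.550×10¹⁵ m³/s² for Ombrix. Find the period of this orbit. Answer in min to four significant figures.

T ≈ 404.3 min

r_p = 11660 + 5583 = 17243 km = 1.7243×10⁷ m.
r_a = 11660 + 38340 = 50000 km = 5.0000×10⁷ m.
Semi-major axis a = (r_p + r_a)/2 = (17243 + 50000)/2 = 33622 km = 3.362×10⁷ m.
By Kepler's third law T = 2π√(a³/μ) = 2π × 3.861×10³ = 2.426×10⁴ s.
= 404.3 min.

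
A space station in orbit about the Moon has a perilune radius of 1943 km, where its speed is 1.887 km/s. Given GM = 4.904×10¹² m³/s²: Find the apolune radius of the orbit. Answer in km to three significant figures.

apolune radius ≈ 4650 km

r_p = 1.943×10⁶ m.
Specific energy ε = v²/2 − μ/r = -7.435×10⁵ J/kg, so a = −μ/(2ε) = 3.298×10⁶ m.
The apsides satisfy r_p + r_a = 2a, so the apolune radius is 2a − r_p = 4.652×10⁶ m = 4652.4 km.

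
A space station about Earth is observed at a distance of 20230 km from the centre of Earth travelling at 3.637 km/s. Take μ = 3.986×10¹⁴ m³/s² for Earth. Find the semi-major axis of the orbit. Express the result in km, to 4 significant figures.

r = 2.023×10⁷ m.
Vis-viva rearranged: 1/a = 2/r − v²/μ = 9.886×10⁻⁸ − 3.319×10⁻⁸ = 6.568×10⁻⁸ m⁻¹.
a = 1.523×10⁷ m = 15226 km.

a ≈ 15230 km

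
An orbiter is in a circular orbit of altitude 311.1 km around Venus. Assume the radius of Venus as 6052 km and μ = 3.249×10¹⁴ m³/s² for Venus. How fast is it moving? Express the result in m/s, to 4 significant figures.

v ≈ 7146 m/s

r = 6052 + 311.1 = 6363.1 km = 6.3631×10⁶ m.
For a circular orbit v = √(μ/r) = √(3.249×10¹⁴ / 6.363×10⁶) = √(5.106×10⁷) = 7146 m/s.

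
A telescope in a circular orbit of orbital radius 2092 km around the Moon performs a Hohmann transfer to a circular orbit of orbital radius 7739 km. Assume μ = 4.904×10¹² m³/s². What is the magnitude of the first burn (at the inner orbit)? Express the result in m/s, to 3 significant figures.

r₁ = 2092 km = 2.092×10⁶ m.
r₂ = 7739 km = 7.739×10⁶ m.
Transfer ellipse a_t = (r₁ + r₂)/2 = 4.916×10⁶ m.
At r₁: circular v_c1 = √(μ/r₁) = 1531 m/s; transfer-perilune v_p = √[μ(2/r₁ − 1/a_t)] = 1921 m/s.
Δv₁ = v_p − v_c1 = 390.0 m/s.

Δv ≈ 390 m/s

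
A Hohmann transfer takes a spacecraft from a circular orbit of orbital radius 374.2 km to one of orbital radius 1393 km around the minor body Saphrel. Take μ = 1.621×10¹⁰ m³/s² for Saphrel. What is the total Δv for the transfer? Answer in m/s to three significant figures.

r₁ = 374.2 km = 3.742×10⁵ m.
r₂ = 1393 km = 1.393×10⁶ m.
Transfer ellipse a_t = (r₁ + r₂)/2 = 8.836×10⁵ m.
At r₁: circular v_c1 = √(μ/r₁) = 208.1 m/s; transfer-periapsis v_p = √[μ(2/r₁ − 1/a_t)] = 261.3 m/s.
Δv₁ = v_p − v_c1 = 53.20 m/s.
At r₂: circular v_c2 = √(μ/r₂) = 107.9 m/s; transfer-apoapsis v_a = √[μ(2/r₂ − 1/a_t)] = 70.20 m/s.
Δv₂ = v_c2 − v_a = 37.67 m/s.
Total Δv = Δv₁ + Δv₂ = 90.87 m/s.

Δv_total ≈ 90.9 m/s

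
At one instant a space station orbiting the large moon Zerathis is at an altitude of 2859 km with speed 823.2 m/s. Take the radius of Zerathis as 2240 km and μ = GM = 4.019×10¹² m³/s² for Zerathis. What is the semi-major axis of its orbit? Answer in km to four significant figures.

a ≈ 4472 km

r = 2240 + 2859 = 5099.0 km = 5.099×10⁶ m.
Specific orbital energy ε = v²/2 − μ/r = (823.2)²/2 − 4.019×10¹²/5.099×10⁶ = -4.494×10⁵ J/kg.
Since ε = −μ/(2a), a = −μ/(2ε) = 4.472×10⁶ m = 4471.9 km.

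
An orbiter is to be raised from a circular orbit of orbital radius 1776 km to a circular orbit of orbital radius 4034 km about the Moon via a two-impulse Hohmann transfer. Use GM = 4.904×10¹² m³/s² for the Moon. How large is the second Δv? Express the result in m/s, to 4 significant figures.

r₁ = 1776 km = 1.776×10⁶ m.
r₂ = 4034 km = 4.034×10⁶ m.
Transfer ellipse a_t = (r₁ + r₂)/2 = 2.905×10⁶ m.
At r₁: circular v_c1 = √(μ/r₁) = 1662 m/s; transfer-perilune v_p = √[μ(2/r₁ − 1/a_t)] = 1958 m/s.
At r₂: circular v_c2 = √(μ/r₂) = 1103 m/s; transfer-apolune v_a = √[μ(2/r₂ − 1/a_t)] = 862.1 m/s.
Δv₂ = v_c2 − v_a = 240.5 m/s.

Δv ≈ 240.5 m/s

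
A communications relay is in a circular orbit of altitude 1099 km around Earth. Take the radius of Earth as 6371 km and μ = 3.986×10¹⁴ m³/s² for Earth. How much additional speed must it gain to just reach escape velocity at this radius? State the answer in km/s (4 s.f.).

r = 6371 + 1099 = 7470.0 km = 7.4700×10⁶ m.
Circular speed v_c = √(μ/r) = 7305 m/s.
Escape speed v_esc = √(2μ/r) = √2 × v_c = 10330 m/s.
Δv = v_esc − v_c = 3026 m/s = 3.026 km/s.

Δv ≈ 3.026 km/s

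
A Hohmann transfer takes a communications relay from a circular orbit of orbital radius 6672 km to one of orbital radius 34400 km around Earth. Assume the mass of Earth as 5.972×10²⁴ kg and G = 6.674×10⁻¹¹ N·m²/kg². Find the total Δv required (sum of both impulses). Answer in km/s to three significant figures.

μ = GM = 6.674×10⁻¹¹ × 5.972×10²⁴ = 3.986×10¹⁴ m³/s².
r₁ = 6672 km = 6.672×10⁶ m.
r₂ = 34400 km = 3.440×10⁷ m.
Transfer ellipse a_t = (r₁ + r₂)/2 = 2.054×10⁷ m.
At r₁: circular v_c1 = √(μ/r₁) = 7729 m/s; transfer-perigee v_p = √[μ(2/r₁ − 1/a_t)] = 10000 m/s.
Δv₁ = v_p − v_c1 = 2274 m/s.
At r₂: circular v_c2 = √(μ/r₂) = 3404 m/s; transfer-apogee v_a = √[μ(2/r₂ − 1/a_t)] = 1940 m/s.
Δv₂ = v_c2 − v_a = 1464 m/s.
Total Δv = Δv₁ + Δv₂ = 3738 m/s = 3.738 km/s.

Δv_total ≈ 3.74 km/s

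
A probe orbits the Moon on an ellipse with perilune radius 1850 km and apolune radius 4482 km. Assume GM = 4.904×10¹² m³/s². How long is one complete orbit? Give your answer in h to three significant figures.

Semi-major axis a = (r_p + r_a)/2 = (1850.0 + 4482.0)/2 = 3166.0 km = 3.166×10⁶ m.
By Kepler's third law T = 2π√(a³/μ) = 2π × 2.544×10³ = 1.598×10⁴ s.
= 4.440 h.

T ≈ 4.44 h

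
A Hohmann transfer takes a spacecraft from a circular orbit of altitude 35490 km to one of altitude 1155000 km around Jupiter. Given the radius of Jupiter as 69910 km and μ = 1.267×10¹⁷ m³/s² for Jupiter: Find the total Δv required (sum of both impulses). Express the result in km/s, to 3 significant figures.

Δv_total ≈ 18.5 km/s

r₁ = 69910 + 35490 = 105400 km = 1.0540×10⁸ m.
r₂ = 69910 + 1155000 = 1224900 km = 1.2249×10⁹ m.
Transfer ellipse a_t = (r₁ + r₂)/2 = 6.652×10⁸ m.
At r₁: circular v_c1 = √(μ/r₁) = 34670 m/s; transfer-perijove v_p = √[μ(2/r₁ − 1/a_t)] = 47050 m/s.
Δv₁ = v_p − v_c1 = 12380 m/s.
At r₂: circular v_c2 = √(μ/r₂) = 10170 m/s; transfer-apojove v_a = √[μ(2/r₂ − 1/a_t)] = 4049 m/s.
Δv₂ = v_c2 − v_a = 6122 m/s.
Total Δv = Δv₁ + Δv₂ = 18500 m/s = 18.50 km/s.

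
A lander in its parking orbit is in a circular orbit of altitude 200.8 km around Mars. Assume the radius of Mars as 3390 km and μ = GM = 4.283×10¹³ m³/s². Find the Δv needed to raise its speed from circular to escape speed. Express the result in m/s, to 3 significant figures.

r = 3390 + 200.8 = 3590.8 km = 3.5908×10⁶ m.
Circular speed v_c = √(μ/r) = 3454 m/s.
Escape speed v_esc = √(2μ/r) = √2 × v_c = 4884 m/s.
Δv = v_esc − v_c = 1431 m/s.

Δv ≈ 1430 m/s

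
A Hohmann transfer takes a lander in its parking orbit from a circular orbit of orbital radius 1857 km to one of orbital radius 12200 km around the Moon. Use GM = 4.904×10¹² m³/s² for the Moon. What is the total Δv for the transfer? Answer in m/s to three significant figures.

r₁ = 1857 km = 1.857×10⁶ m.
r₂ = 12200 km = 1.220×10⁷ m.
Transfer ellipse a_t = (r₁ + r₂)/2 = 7.028×10⁶ m.
At r₁: circular v_c1 = √(μ/r₁) = 1625 m/s; transfer-perilune v_p = √[μ(2/r₁ − 1/a_t)] = 2141 m/s.
Δv₁ = v_p − v_c1 = 515.9 m/s.
At r₂: circular v_c2 = √(μ/r₂) = 634.0 m/s; transfer-apolune v_a = √[μ(2/r₂ − 1/a_t)] = 325.9 m/s.
Δv₂ = v_c2 − v_a = 308.1 m/s.
Total Δv = Δv₁ + Δv₂ = 824.1 m/s.

Δv_total ≈ 824 m/s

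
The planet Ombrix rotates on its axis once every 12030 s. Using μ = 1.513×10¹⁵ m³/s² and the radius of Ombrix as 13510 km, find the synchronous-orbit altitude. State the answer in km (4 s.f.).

h_sync ≈ 4191 km

A synchronous orbit has period T, so by Kepler's third law a = (μT²/4π²)^(1/3).
μT²/4π² = 1.513×10¹⁵ × (1.203×10⁴)² / 39.48 = 5.546×10²¹ m³.
a = 1.770×10⁷ m = 17701 km.
Altitude h = a − R = 17701 − 13510 = 4191.2 km.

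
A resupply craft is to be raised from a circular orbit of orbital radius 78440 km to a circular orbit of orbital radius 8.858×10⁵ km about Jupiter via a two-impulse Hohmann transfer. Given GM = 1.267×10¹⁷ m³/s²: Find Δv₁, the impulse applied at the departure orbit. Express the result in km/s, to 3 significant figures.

r₁ = 78440 km = 7.844×10⁷ m.
r₂ = 8.858×10⁵ km = 8.858×10⁸ m.
Transfer ellipse a_t = (r₁ + r₂)/2 = 4.821×10⁸ m.
At r₁: circular v_c1 = √(μ/r₁) = 40190 m/s; transfer-perijove v_p = √[μ(2/r₁ − 1/a_t)] = 54480 m/s.
Δv₁ = v_p − v_c1 = 14290 m/s.
= 14.29 km/s.

Δv ≈ 14.3 km/s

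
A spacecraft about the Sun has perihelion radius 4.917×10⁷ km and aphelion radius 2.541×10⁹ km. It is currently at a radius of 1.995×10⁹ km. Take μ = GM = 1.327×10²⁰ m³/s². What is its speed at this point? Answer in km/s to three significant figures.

Semi-major axis a = (r_p + r_a)/2 = 1.2951×10⁹ km = 1.295×10¹² m.
Vis-viva: v² = μ(2/r − 1/a) = 1.327×10²⁰ × (1.003×10⁻¹² − 7.722×10⁻¹³) = 3.057×10⁷ m²/s².
v = 5529 m/s = 5.529 km/s.

v ≈ 5.53 km/s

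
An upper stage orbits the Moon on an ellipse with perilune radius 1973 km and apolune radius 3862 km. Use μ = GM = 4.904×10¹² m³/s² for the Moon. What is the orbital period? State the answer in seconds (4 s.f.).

Semi-major axis a = (r_p + r_a)/2 = (1973.0 + 3862.0)/2 = 2917.5 km = 2.918×10⁶ m.
By Kepler's third law T = 2π√(a³/μ) = 2π × 2.250×10³ = 1.414×10⁴ s.

T ≈ 14140 seconds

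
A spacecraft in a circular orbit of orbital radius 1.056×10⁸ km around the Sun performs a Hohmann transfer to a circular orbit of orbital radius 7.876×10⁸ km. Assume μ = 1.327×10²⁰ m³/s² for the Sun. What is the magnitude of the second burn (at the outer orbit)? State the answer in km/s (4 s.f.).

Δv ≈ 6.668 km/s

r₁ = 1.056×10⁸ km = 1.056×10¹¹ m.
r₂ = 7.876×10⁸ km = 7.876×10¹¹ m.
Transfer ellipse a_t = (r₁ + r₂)/2 = 4.466×10¹¹ m.
At r₁: circular v_c1 = √(μ/r₁) = 35450 m/s; transfer-perihelion v_p = √[μ(2/r₁ − 1/a_t)] = 47080 m/s.
At r₂: circular v_c2 = √(μ/r₂) = 12980 m/s; transfer-aphelion v_a = √[μ(2/r₂ − 1/a_t)] = 6312 m/s.
Δv₂ = v_c2 − v_a = 6668 m/s.
= 6.668 km/s.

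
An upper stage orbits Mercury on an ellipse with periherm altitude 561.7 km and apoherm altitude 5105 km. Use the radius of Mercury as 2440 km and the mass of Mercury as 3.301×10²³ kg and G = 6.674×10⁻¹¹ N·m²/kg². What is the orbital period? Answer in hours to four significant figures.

T ≈ 4.503 hours

μ = GM = 6.674×10⁻¹¹ × 3.301×10²³ = 2.203×10¹³ m³/s².
r_p = 2440 + 561.7 = 3001.7 km = 3.0017×10⁶ m.
r_a = 2440 + 5105 = 7545.0 km = 7.5450×10⁶ m.
Semi-major axis a = (r_p + r_a)/2 = (3001.7 + 7545.0)/2 = 5273.4 km = 5.273×10⁶ m.
By Kepler's third law T = 2π√(a³/μ) = 2π × 2.580×10³ = 1.621×10⁴ s.
= 4.503 hours.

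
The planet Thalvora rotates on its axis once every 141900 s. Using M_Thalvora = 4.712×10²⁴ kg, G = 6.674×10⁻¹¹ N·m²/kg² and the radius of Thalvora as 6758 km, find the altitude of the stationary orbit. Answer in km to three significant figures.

μ = GM = 6.674×10⁻¹¹ × 4.712×10²⁴ = 3.145×10¹⁴ m³/s².
A synchronous orbit has period T, so by Kepler's third law a = (μT²/4π²)^(1/3).
μT²/4π² = 3.145×10¹⁴ × (1.419×10⁵)² / 39.48 = 1.604×10²³ m³.
a = 5.433×10⁷ m = 54333 km.
Altitude h = a − R = 54333 − 6758 = 47575 km.

h_sync ≈ 47600 km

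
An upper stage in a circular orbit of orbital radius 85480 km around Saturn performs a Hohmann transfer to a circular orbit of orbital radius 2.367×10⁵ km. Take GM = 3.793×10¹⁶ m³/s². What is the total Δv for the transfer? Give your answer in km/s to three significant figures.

Δv_total ≈ 7.91 km/s

r₁ = 85480 km = 8.548×10⁷ m.
r₂ = 2.367×10⁵ km = 2.367×10⁸ m.
Transfer ellipse a_t = (r₁ + r₂)/2 = 1.611×10⁸ m.
At r₁: circular v_c1 = √(μ/r₁) = 21060 m/s; transfer-perikrone v_p = √[μ(2/r₁ − 1/a_t)] = 25530 m/s.
Δv₁ = v_p − v_c1 = 4469 m/s.
At r₂: circular v_c2 = √(μ/r₂) = 12660 m/s; transfer-apokrone v_a = √[μ(2/r₂ − 1/a_t)] = 9221 m/s.
Δv₂ = v_c2 − v_a = 3438 m/s.
Total Δv = Δv₁ + Δv₂ = 7907 m/s = 7.907 km/s.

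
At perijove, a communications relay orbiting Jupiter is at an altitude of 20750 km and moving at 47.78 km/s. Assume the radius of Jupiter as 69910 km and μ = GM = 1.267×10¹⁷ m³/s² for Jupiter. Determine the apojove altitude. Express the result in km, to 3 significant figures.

apojove altitude ≈ 3.34×10⁵ km

r_p = 69910 + 20750 = 90660 km = 9.066×10⁷ m.
Specific energy ε = v²/2 − μ/r = -2.561×10⁸ J/kg, so a = −μ/(2ε) = 2.474×10⁸ m.
The apsides satisfy r_p + r_a = 2a, so the apojove radius is 2a − r_p = 4.041×10⁸ m = 4.0414×10⁵ km.
Apojove altitude = 4.0414×10⁵ − 69910 = 3.3423×10⁵ km.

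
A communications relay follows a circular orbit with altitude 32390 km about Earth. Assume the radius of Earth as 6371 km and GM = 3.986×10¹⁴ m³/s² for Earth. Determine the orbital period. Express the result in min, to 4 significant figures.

T ≈ 1266 min

r = 6371 + 32390 = 38761 km = 3.8761×10⁷ m.
Kepler's third law: T = 2π√(r³/μ) = 2π√((3.876×10⁷)³ / 3.986×10¹⁴).
r³/μ = 1.461×10⁸ s², so T = 2π × 1.209×10⁴ = 7.595×10⁴ s.
Converting: 7.595×10⁴ s ÷ 60.00 = 1266 min.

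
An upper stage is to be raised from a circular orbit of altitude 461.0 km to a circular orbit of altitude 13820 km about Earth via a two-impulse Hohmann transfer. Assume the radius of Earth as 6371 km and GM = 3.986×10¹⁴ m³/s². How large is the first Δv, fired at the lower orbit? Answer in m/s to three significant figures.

r₁ = 6371 + 461.0 = 6832.0 km = 6.8320×10⁶ m.
r₂ = 6371 + 13820 = 20191 km = 2.0191×10⁷ m.
Transfer ellipse a_t = (r₁ + r₂)/2 = 1.351×10⁷ m.
At r₁: circular v_c1 = √(μ/r₁) = 7638 m/s; transfer-perigee v_p = √[μ(2/r₁ − 1/a_t)] = 9337 m/s.
Δv₁ = v_p − v_c1 = 1699 m/s.

Δv ≈ 1700 m/s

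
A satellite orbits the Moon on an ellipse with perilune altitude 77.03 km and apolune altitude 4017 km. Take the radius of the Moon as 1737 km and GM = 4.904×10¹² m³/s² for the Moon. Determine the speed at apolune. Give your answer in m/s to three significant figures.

v ≈ 639 m/s

r_p = 1737 + 77.03 = 1814.0 km = 1.8140×10⁶ m.
r_a = 1737 + 4017 = 5754.0 km = 5.7540×10⁶ m.
Semi-major axis a = (r_p + r_a)/2 = 3784.0 km = 3.784×10⁶ m.
Vis-viva: v² = μ(2/r − 1/a) = 4.904×10¹² × (3.476×10⁻⁷ − 2.643×10⁻⁷) = 4.086×10⁵ m²/s².
v = 639.2 m/s.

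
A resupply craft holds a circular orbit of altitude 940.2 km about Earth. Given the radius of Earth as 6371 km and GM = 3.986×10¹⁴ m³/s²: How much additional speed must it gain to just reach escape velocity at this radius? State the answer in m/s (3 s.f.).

Δv ≈ 3060 m/s

r = 6371 + 940.2 = 7311.2 km = 7.3112×10⁶ m.
Circular speed v_c = √(μ/r) = 7384 m/s.
Escape speed v_esc = √(2μ/r) = √2 × v_c = 10440 m/s.
Δv = v_esc − v_c = 3058 m/s.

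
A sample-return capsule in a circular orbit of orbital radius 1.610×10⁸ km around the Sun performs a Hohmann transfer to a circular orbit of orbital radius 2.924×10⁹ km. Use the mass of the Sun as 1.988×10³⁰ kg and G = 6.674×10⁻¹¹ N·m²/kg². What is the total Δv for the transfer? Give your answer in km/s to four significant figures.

μ = GM = 6.674×10⁻¹¹ × 1.988×10³⁰ = 1.327×10²⁰ m³/s².
r₁ = 1.610×10⁸ km = 1.610×10¹¹ m.
r₂ = 2.924×10⁹ km = 2.924×10¹² m.
Transfer ellipse a_t = (r₁ + r₂)/2 = 1.542×10¹² m.
At r₁: circular v_c1 = √(μ/r₁) = 28710 m/s; transfer-perihelion v_p = √[μ(2/r₁ − 1/a_t)] = 39520 m/s.
Δv₁ = v_p − v_c1 = 10820 m/s.
At r₂: circular v_c2 = √(μ/r₂) = 6736 m/s; transfer-aphelion v_a = √[μ(2/r₂ − 1/a_t)] = 2176 m/s.
Δv₂ = v_c2 − v_a = 4560 m/s.
Total Δv = Δv₁ + Δv₂ = 15380 m/s = 15.38 km/s.

Δv_total ≈ 15.38 km/s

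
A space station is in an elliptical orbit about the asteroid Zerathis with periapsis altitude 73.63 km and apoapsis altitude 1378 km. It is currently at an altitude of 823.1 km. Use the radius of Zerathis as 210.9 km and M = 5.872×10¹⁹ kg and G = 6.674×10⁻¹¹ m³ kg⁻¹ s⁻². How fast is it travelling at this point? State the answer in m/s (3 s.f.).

v ≈ 58.3 m/s

μ = GM = 6.674×10⁻¹¹ × 5.872×10¹⁹ = 3.919×10⁹ m³/s².
r_p = 210.9 + 73.63 = 284.53 km = 2.8453×10⁵ m.
r_a = 210.9 + 1378 = 1588.9 km = 1.5889×10⁶ m.
r = 210.9 + 823.1 = 1034.0 km = 1.034×10⁶ m.
Semi-major axis a = (r_p + r_a)/2 = 936.72 km = 9.367×10⁵ m.
Vis-viva: v² = μ(2/r − 1/a) = 3.919×10⁹ × (1.934×10⁻⁶ − 1.068×10⁻⁶) = 3.396×10³ m²/s².
v = 58.28 m/s.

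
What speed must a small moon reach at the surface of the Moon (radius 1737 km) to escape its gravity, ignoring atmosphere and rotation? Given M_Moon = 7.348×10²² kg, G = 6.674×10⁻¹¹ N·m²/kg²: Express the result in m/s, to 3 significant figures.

μ = GM = 6.674×10⁻¹¹ × 7.348×10²² = 4.904×10¹² m³/s².
r = R = 1.737×10⁶ m.
Escape speed v_esc = √(2μ/r) = √(2 × 4.904×10¹² / 1.737×10⁶) = √(5.647×10⁶) = 2376 m/s.

v_esc ≈ 2380 m/s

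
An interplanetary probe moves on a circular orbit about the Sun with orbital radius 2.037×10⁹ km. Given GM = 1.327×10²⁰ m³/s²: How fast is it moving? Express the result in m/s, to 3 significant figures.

v ≈ 8070 m/s

r = 2.037×10⁹ km = 2.037×10¹² m.
For a circular orbit v = √(μ/r) = √(1.327×10²⁰ / 2.037×10¹²) = √(6.514×10⁷) = 8071 m/s.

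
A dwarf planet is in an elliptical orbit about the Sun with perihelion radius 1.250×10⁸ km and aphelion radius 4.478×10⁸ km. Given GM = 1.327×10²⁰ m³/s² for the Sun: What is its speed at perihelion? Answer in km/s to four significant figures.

v ≈ 40.74 km/s

Semi-major axis a = (r_p + r_a)/2 = 2.8640×10⁸ km = 2.864×10¹¹ m.
Vis-viva: v² = μ(2/r − 1/a) = 1.327×10²⁰ × (1.600×10⁻¹¹ − 3.492×10⁻¹²) = 1.660×10⁹ m²/s².
v = 40740 m/s = 40.74 km/s.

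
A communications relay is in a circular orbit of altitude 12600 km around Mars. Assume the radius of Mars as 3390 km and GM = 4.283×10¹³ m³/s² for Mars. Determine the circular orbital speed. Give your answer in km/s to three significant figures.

r = 3390 + 12600 = 15990 km = 1.5990×10⁷ m.
For a circular orbit v = √(μ/r) = √(4.283×10¹³ / 1.599×10⁷) = √(2.679×10⁶) = 1637 m/s.
That is 1.637 km/s.

v ≈ 1.64 km/s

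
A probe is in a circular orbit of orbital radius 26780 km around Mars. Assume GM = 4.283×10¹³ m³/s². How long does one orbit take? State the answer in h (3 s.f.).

T ≈ 37.0 h

r = 26780 km = 2.678×10⁷ m.
Kepler's third law: T = 2π√(r³/μ) = 2π√((2.678×10⁷)³ / 4.283×10¹³).
r³/μ = 4.484×10⁸ s², so T = 2π × 2.118×10⁴ = 1.331×10⁵ s.
Converting: 1.331×10⁵ s ÷ 3600 = 36.96 h.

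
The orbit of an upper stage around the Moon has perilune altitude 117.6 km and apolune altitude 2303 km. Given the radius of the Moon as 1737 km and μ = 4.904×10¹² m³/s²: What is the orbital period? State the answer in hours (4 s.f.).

r_p = 1737 + 117.6 = 1854.6 km = 1.8546×10⁶ m.
r_a = 1737 + 2303 = 4040.0 km = 4.0400×10⁶ m.
Semi-major axis a = (r_p + r_a)/2 = (1854.6 + 4040.0)/2 = 2947.3 km = 2.947×10⁶ m.
By Kepler's third law T = 2π√(a³/μ) = 2π × 2.285×10³ = 1.436×10⁴ s.
= 3.988 hours.

T ≈ 3.988 hours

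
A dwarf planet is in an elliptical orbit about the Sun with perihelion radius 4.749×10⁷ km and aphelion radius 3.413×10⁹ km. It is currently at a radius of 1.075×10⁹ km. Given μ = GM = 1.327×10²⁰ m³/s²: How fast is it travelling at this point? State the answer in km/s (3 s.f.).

v ≈ 13.0 km/s

Semi-major axis a = (r_p + r_a)/2 = 1.7302×10⁹ km = 1.730×10¹² m.
Vis-viva: v² = μ(2/r − 1/a) = 1.327×10²⁰ × (1.860×10⁻¹² − 5.780×10⁻¹³) = 1.702×10⁸ m²/s².
v = 13050 m/s = 13.05 km/s.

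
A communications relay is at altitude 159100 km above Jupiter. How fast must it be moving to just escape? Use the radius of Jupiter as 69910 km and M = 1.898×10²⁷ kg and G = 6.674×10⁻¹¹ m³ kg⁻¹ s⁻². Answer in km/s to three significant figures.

μ = GM = 6.674×10⁻¹¹ × 1.898×10²⁷ = 1.267×10¹⁷ m³/s².
r = 69910 + 159100 = 229010 km = 2.2901×10⁸ m.
Escape speed v_esc = √(2μ/r) = √(2 × 1.267×10¹⁷ / 2.290×10⁸) = √(1.106×10⁹) = 33260 m/s.
= 33.26 km/s.

v_esc ≈ 33.3 km/s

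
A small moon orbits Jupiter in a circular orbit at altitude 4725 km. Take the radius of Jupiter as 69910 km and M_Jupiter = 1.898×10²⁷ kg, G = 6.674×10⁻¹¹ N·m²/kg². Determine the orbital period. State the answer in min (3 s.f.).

μ = GM = 6.674×10⁻¹¹ × 1.898×10²⁷ = 1.267×10¹⁷ m³/s².
r = 69910 + 4725 = 74635 km = 7.4635×10⁷ m.
Kepler's third law: T = 2π√(r³/μ) = 2π√((7.464×10⁷)³ / 1.267×10¹⁷).
r³/μ = 3.282×10⁶ s², so T = 2π × 1.812×10³ = 1.138×10⁴ s.
Converting: 1.138×10⁴ s ÷ 60.00 = 189.7 min.

T ≈ 190 min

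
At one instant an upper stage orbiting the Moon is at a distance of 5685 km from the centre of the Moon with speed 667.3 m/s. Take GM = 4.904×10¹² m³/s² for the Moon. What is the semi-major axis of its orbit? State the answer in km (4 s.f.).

a ≈ 3831 km

r = 5.685×10⁶ m.
Vis-viva rearranged: 1/a = 2/r − v²/μ = 3.518×10⁻⁷ − 9.080×10⁻⁸ = 2.610×10⁻⁷ m⁻¹.
a = 3.831×10⁶ m = 3831.4 km.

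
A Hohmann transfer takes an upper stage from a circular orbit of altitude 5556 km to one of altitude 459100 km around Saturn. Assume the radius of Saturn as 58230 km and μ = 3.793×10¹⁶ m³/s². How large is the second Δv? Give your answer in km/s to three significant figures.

r₁ = 58230 + 5556 = 63786 km = 6.3786×10⁷ m.
r₂ = 58230 + 459100 = 517330 km = 5.1733×10⁸ m.
Transfer ellipse a_t = (r₁ + r₂)/2 = 2.906×10⁸ m.
At r₁: circular v_c1 = √(μ/r₁) = 24390 m/s; transfer-perikrone v_p = √[μ(2/r₁ − 1/a_t)] = 32540 m/s.
At r₂: circular v_c2 = √(μ/r₂) = 8563 m/s; transfer-apokrone v_a = √[μ(2/r₂ − 1/a_t)] = 4012 m/s.
Δv₂ = v_c2 − v_a = 4551 m/s.
= 4.551 km/s.

Δv ≈ 4.55 km/s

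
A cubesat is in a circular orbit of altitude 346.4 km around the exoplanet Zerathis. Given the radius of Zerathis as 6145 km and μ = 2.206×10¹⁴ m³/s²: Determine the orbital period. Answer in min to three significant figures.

r = 6145 + 346.4 = 6491.4 km = 6.4914×10⁶ m.
Kepler's third law: T = 2π√(r³/μ) = 2π√((6.491×10⁶)³ / 2.206×10¹⁴).
r³/μ = 1.240×10⁶ s², so T = 2π × 1.114×10³ = 6.997×10³ s.
Converting: 6.997×10³ s ÷ 60.00 = 116.6 min.

T ≈ 117 min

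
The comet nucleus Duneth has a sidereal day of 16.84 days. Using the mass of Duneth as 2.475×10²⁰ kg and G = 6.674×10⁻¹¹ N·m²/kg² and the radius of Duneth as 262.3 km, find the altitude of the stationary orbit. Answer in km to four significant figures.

μ = GM = 6.674×10⁻¹¹ × 2.475×10²⁰ = 1.652×10¹⁰ m³/s².
T = 16.84 days = 1.455×10⁶ s.
A synchronous orbit has period T, so by Kepler's third law a = (μT²/4π²)^(1/3).
μT²/4π² = 1.652×10¹⁰ × (1.455×10⁶)² / 39.48 = 8.858×10²⁰ m³.
a = 9.604×10⁶ m = 9603.7 km.
Altitude h = a − R = 9603.7 − 262.3 = 9341.4 km.

h_sync ≈ 9341 km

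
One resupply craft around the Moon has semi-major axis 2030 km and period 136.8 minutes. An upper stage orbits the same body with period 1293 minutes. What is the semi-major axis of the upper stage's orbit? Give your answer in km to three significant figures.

a₂ ≈ 9070 km

Kepler's third law: a³ ∝ T², so a₂ = a₁ (T₂/T₁)^(2/3).
T₂/T₁ = 9.452, (T₂/T₁)^(2/3) = 4.470.
a₂ = 2030 × 4.470 = 9075 km.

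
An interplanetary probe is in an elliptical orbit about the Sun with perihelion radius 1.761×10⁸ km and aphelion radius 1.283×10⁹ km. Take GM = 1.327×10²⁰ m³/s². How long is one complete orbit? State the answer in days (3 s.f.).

Semi-major axis a = (r_p + r_a)/2 = (1.7610×10⁸ + 1.2830×10⁹)/2 = 7.2955×10⁸ km = 7.296×10¹¹ m.
By Kepler's third law T = 2π√(a³/μ) = 2π × 5.409×10⁷ = 3.399×10⁸ s.
= 3934 days.

T ≈ 3930 days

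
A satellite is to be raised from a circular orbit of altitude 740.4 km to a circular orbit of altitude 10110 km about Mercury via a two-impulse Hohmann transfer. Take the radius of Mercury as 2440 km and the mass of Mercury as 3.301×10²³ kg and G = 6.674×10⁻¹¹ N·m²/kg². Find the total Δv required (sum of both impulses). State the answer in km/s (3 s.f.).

μ = GM = 6.674×10⁻¹¹ × 3.301×10²³ = 2.203×10¹³ m³/s².
r₁ = 2440 + 740.4 = 3180.4 km = 3.1804×10⁶ m.
r₂ = 2440 + 10110 = 12550 km = 1.2550×10⁷ m.
Transfer ellipse a_t = (r₁ + r₂)/2 = 7.865×10⁶ m.
At r₁: circular v_c1 = √(μ/r₁) = 2632 m/s; transfer-periherm v_p = √[μ(2/r₁ − 1/a_t)] = 3325 m/s.
Δv₁ = v_p − v_c1 = 692.7 m/s.
At r₂: circular v_c2 = √(μ/r₂) = 1325 m/s; transfer-apoherm v_a = √[μ(2/r₂ − 1/a_t)] = 842.5 m/s.
Δv₂ = v_c2 − v_a = 482.4 m/s.
Total Δv = Δv₁ + Δv₂ = 1175 m/s = 1.175 km/s.

Δv_total ≈ 1.18 km/s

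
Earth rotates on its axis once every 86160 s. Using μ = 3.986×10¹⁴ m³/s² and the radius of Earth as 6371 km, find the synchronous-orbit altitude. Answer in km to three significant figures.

h_sync ≈ 35800 km

A synchronous orbit has period T, so by Kepler's third law a = (μT²/4π²)^(1/3).
μT²/4π² = 3.986×10¹⁴ × (8.616×10⁴)² / 39.48 = 7.495×10²² m³.
a = 4.216×10⁷ m = 42163 km.
Altitude h = a − R = 42163 − 6371 = 35792 km.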